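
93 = 93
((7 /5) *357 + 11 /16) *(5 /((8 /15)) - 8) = 440429 /640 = 688.17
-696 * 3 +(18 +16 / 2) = -2062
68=68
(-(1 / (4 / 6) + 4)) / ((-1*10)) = 11 / 20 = 0.55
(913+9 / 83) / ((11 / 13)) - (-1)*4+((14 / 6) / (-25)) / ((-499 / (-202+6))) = 37008180164 / 34169025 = 1083.09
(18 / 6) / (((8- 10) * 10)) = -3 / 20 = -0.15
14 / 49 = 2 / 7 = 0.29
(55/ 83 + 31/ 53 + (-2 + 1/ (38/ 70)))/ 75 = 3643/ 250743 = 0.01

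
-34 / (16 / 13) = -221 / 8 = -27.62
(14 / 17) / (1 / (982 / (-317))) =-13748 / 5389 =-2.55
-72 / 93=-24 / 31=-0.77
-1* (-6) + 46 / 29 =7.59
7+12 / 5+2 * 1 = 57 / 5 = 11.40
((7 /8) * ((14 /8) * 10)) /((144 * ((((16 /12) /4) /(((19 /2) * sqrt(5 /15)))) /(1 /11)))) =4655 * sqrt(3) /50688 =0.16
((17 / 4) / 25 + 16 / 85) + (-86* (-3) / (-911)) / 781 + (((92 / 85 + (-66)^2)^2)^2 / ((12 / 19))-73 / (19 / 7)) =4832094175989264130725275760191 / 8467982673067500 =570631089191737.00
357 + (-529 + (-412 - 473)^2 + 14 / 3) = 2349173 / 3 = 783057.67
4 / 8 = 1 / 2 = 0.50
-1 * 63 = -63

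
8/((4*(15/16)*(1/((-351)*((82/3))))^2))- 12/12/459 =450651517051/2295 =196362316.80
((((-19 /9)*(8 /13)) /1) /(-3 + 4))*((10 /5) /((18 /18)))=-304 /117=-2.60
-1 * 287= -287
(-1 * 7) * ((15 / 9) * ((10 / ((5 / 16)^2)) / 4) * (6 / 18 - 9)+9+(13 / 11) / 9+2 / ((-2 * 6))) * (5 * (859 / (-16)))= -2147873665 / 3168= -677990.42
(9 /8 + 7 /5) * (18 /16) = 909 /320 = 2.84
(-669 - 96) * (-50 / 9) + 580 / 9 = 38830 / 9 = 4314.44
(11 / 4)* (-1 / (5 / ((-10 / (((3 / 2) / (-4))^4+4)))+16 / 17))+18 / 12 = 1212451 / 297666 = 4.07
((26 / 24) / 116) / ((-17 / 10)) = -65 / 11832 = -0.01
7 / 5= 1.40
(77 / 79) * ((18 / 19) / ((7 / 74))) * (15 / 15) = 14652 / 1501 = 9.76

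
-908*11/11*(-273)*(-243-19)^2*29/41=493456729584/41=12035529989.85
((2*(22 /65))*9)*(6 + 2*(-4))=-12.18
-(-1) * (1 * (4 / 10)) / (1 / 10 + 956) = 4 / 9561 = 0.00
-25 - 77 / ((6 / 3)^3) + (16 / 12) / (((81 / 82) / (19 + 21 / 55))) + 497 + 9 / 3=491.54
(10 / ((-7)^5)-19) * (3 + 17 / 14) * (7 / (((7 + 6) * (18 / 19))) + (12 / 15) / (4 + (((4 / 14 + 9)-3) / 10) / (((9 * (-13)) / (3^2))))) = -61.72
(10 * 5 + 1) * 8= 408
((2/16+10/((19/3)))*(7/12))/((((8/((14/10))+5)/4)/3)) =12691/11400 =1.11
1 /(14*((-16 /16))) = -1 /14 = -0.07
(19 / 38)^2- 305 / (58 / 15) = -78.63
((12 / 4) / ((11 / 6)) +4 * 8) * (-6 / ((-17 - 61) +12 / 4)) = 2.69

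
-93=-93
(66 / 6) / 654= 11 / 654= 0.02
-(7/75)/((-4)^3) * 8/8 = 7/4800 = 0.00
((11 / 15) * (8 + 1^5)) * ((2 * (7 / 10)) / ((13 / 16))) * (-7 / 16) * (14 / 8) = -11319 / 1300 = -8.71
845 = 845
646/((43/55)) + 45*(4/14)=252580/301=839.14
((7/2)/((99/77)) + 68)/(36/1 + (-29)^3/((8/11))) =-5092/2411919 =-0.00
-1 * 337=-337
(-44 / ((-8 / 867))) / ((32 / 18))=85833 / 32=2682.28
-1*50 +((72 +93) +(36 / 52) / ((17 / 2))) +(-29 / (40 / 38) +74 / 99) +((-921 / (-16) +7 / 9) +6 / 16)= 257286889 / 1750320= 146.99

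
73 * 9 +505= 1162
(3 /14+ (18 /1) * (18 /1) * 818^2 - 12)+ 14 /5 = 15175731691 /70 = 216796167.01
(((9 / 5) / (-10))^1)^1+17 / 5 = 161 / 50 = 3.22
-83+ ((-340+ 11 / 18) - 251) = -12121 / 18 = -673.39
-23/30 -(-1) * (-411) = -12353/30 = -411.77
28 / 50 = 0.56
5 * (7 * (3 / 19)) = 105 / 19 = 5.53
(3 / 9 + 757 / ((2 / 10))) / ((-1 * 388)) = -2839 / 291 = -9.76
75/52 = 1.44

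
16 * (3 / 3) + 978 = 994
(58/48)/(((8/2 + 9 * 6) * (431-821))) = -1/18720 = -0.00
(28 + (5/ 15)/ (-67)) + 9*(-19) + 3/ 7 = -200605/ 1407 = -142.58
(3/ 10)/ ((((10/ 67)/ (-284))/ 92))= -1312932/ 25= -52517.28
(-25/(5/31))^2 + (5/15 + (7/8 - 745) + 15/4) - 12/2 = 558695/24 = 23278.96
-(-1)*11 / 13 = 11 / 13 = 0.85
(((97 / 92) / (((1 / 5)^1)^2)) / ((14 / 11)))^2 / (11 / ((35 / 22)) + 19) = 3557778125 / 214951744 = 16.55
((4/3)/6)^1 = 2/9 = 0.22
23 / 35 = 0.66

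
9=9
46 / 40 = 1.15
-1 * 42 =-42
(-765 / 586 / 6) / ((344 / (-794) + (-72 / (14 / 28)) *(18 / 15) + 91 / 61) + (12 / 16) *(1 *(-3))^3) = 0.00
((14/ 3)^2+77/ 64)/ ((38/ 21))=92659/ 7296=12.70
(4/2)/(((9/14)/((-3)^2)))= 28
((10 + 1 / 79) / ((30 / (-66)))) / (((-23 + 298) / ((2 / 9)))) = -1582 / 88875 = -0.02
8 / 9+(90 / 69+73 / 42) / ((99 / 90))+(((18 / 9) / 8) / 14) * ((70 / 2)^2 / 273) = 6191137 / 1657656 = 3.73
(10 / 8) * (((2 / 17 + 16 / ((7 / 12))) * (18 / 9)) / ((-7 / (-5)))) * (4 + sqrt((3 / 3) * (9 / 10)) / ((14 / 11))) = 270435 * sqrt(10) / 23324 + 163900 / 833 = 233.42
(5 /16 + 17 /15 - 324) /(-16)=77413 /3840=20.16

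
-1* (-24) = 24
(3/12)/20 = 1/80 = 0.01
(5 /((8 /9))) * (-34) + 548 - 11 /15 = 21361 /60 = 356.02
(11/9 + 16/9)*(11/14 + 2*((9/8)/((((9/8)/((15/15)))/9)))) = 789/14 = 56.36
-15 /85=-3 /17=-0.18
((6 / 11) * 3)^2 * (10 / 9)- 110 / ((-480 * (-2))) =33229 / 11616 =2.86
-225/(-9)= 25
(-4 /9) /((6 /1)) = -2 /27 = -0.07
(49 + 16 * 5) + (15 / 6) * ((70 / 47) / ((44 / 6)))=133911 / 1034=129.51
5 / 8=0.62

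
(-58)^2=3364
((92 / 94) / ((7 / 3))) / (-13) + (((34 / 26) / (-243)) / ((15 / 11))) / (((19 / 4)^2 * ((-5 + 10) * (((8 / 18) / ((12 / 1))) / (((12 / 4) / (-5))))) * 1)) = -55060882 / 1736996625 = -0.03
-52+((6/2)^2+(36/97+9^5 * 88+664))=504102537/97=5196933.37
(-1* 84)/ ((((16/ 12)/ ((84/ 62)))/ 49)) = -129654/ 31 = -4182.39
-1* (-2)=2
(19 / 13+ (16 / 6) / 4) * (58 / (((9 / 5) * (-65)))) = -4814 / 4563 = -1.06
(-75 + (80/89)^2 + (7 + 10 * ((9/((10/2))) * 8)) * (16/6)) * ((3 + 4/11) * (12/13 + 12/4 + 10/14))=5123.68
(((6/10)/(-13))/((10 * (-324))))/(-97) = -1/6809400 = -0.00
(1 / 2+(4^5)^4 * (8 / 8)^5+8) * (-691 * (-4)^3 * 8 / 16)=24312401113570864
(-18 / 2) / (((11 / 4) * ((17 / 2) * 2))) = -36 / 187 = -0.19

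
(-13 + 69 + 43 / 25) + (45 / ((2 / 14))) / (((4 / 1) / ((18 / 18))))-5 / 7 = 95029 / 700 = 135.76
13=13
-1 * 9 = -9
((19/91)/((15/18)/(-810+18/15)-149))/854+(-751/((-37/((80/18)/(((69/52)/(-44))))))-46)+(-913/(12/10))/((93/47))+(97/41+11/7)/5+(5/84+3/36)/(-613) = -17207120796689337423566297/5029794957731987558934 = -3421.04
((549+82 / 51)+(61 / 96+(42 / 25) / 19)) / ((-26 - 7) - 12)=-427392319 / 34884000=-12.25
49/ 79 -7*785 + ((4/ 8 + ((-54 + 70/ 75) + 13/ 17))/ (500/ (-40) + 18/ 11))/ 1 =-26430584809/ 4814655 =-5489.61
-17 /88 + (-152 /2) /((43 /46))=-308379 /3784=-81.50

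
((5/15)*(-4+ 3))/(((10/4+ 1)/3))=-2/7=-0.29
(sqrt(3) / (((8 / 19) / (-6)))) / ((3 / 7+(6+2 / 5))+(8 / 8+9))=-105 * sqrt(3) / 124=-1.47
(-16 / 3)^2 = 256 / 9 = 28.44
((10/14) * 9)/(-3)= -15/7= -2.14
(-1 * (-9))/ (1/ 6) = 54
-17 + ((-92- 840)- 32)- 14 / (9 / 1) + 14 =-8717 / 9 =-968.56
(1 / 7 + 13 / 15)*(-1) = -106 / 105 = -1.01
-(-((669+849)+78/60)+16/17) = 258121/170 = 1518.36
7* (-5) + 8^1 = -27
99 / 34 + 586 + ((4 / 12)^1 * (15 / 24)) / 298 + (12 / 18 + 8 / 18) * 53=236286839 / 364752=647.80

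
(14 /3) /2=7 /3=2.33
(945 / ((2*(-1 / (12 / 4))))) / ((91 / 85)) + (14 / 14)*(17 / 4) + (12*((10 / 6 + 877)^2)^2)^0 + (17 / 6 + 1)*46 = -178223 / 156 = -1142.46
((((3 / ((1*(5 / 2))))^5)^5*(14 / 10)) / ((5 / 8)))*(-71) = -113038825207000492670976 / 7450580596923828125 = -15171.81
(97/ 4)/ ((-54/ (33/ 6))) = -1067/ 432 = -2.47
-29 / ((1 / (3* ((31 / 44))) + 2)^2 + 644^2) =-250821 / 3587104564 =-0.00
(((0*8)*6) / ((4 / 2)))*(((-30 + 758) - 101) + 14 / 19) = 0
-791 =-791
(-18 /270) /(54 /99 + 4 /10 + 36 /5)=-11 /1344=-0.01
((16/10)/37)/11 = 8/2035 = 0.00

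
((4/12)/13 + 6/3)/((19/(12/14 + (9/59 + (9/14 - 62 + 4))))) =-6.01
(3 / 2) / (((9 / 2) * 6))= 1 / 18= 0.06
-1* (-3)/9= 1/3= 0.33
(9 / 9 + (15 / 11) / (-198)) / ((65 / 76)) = 27398 / 23595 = 1.16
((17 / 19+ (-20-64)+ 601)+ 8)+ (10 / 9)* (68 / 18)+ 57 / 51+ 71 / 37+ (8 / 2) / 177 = 30450319750 / 57113829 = 533.15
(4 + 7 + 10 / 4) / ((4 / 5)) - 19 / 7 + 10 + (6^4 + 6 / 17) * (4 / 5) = 5051517 / 4760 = 1061.24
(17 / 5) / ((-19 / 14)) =-238 / 95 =-2.51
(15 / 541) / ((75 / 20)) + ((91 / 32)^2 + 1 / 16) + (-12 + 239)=130273109 / 553984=235.16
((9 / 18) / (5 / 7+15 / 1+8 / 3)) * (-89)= -1869 / 772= -2.42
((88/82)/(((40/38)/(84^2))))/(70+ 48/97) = 71523144/700895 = 102.05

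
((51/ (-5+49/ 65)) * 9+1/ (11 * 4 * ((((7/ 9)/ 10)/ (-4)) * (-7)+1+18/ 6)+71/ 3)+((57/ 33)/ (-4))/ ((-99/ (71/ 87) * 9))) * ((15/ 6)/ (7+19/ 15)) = -980926070002075/ 30007572175944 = -32.69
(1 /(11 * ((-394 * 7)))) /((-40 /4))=1 /303380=0.00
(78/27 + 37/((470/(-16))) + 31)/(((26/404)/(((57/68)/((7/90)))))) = 397296327/72709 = 5464.20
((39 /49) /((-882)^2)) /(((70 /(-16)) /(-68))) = 0.00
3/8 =0.38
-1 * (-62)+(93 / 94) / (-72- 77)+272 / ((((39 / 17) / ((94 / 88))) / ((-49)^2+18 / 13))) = 23770821136135 / 78111462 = 304319.24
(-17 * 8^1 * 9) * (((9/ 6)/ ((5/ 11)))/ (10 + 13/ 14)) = -1848/ 5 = -369.60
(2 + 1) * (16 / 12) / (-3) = -4 / 3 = -1.33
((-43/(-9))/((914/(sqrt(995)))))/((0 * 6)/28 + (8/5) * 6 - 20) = -215 * sqrt(995)/427752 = -0.02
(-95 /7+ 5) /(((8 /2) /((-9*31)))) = 4185 /7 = 597.86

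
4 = 4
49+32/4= 57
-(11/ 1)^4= -14641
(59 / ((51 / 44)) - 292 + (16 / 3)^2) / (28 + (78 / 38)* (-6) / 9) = -309092 / 38709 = -7.99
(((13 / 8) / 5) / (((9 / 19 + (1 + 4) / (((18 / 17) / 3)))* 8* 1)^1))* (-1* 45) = -6669 / 53408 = -0.12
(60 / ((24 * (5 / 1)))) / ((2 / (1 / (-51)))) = -0.00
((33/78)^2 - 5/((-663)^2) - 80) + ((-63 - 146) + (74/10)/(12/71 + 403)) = -72678129400823/251653252500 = -288.80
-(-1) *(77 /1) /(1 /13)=1001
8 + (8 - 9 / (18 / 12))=10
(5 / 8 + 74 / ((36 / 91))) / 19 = 13513 / 1368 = 9.88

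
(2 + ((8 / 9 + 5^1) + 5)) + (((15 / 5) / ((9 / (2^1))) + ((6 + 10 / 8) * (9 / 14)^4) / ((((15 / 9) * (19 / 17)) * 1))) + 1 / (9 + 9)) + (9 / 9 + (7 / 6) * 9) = 3386499551 / 131382720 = 25.78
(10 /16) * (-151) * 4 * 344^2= -44671840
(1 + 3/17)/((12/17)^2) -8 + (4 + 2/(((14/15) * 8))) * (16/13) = -1265/3276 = -0.39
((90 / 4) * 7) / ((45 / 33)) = 231 / 2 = 115.50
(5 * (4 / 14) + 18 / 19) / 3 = 316 / 399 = 0.79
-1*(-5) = 5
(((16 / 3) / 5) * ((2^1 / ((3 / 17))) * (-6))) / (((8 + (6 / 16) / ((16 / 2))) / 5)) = -69632 / 1545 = -45.07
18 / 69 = 6 / 23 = 0.26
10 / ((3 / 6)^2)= 40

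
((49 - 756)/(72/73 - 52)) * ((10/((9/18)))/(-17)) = -36865/2261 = -16.30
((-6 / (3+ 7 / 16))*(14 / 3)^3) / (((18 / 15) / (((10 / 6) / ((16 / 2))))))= -27440 / 891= -30.80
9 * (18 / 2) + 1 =82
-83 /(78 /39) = -41.50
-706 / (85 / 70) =-9884 / 17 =-581.41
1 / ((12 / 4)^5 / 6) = 2 / 81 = 0.02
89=89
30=30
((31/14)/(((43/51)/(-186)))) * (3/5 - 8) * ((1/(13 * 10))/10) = 5440221/1956500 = 2.78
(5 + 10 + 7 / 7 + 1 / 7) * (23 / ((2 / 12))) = 15594 / 7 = 2227.71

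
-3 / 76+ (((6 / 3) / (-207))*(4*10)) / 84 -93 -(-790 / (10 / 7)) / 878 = -13403142065 / 145033308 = -92.41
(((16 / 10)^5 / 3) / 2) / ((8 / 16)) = 32768 / 9375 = 3.50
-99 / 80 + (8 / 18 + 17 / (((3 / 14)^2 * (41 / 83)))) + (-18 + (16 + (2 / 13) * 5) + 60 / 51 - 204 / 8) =1572540683 / 2174640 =723.13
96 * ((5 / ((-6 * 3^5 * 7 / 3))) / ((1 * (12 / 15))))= -100 / 567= -0.18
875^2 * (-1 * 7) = -5359375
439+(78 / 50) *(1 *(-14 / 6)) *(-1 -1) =446.28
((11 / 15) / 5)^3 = 1331 / 421875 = 0.00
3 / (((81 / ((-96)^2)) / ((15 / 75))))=1024 / 15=68.27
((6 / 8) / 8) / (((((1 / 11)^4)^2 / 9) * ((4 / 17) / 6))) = 295172179137 / 64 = 4612065299.02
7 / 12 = 0.58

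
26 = 26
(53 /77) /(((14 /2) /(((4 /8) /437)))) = 53 /471086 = 0.00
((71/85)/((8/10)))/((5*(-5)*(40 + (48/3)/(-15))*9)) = -71/595680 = -0.00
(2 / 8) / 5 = 1 / 20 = 0.05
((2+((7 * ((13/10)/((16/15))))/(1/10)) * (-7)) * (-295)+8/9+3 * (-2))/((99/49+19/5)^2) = 1517601810725/292820544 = 5182.70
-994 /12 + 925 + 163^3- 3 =4331586.17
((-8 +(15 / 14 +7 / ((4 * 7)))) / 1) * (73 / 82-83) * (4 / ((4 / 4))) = 1259071 / 574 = 2193.50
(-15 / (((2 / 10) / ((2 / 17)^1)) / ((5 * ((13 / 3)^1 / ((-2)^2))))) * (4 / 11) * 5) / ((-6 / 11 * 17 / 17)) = 8125 / 51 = 159.31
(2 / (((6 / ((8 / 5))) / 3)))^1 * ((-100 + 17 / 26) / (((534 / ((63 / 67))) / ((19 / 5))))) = -2061234 / 1937975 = -1.06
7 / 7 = 1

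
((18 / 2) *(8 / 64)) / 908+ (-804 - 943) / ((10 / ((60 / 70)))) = -38070309 / 254240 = -149.74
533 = 533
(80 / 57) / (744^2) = 5 / 1971972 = 0.00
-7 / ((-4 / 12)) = 21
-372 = -372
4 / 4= 1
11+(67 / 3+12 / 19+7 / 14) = 3929 / 114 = 34.46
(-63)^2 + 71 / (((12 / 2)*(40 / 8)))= 119141 / 30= 3971.37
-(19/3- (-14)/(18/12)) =-47/3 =-15.67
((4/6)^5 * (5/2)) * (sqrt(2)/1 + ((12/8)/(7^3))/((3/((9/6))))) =20/27783 + 80 * sqrt(2)/243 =0.47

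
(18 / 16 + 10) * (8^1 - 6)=89 / 4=22.25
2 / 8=1 / 4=0.25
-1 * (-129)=129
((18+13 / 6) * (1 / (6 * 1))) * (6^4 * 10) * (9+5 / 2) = 500940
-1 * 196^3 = -7529536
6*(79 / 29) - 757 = -21479 / 29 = -740.66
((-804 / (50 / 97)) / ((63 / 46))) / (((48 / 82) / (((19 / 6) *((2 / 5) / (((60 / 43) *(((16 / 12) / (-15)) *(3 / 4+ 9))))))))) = 5007031069 / 2457000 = 2037.86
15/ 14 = 1.07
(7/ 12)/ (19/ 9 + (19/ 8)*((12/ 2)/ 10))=210/ 1273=0.16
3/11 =0.27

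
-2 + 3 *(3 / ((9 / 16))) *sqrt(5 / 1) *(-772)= -12352 *sqrt(5)-2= -27621.91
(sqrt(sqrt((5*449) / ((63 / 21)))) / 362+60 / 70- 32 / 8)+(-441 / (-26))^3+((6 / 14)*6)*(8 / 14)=2245^(1 / 4)*3^(3 / 4) / 1086+4201098697 / 861224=4878.07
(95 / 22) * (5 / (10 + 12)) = 475 / 484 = 0.98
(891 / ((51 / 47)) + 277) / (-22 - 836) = -718 / 561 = -1.28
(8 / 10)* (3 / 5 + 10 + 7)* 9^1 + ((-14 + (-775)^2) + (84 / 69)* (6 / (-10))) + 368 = 345635369 / 575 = 601104.99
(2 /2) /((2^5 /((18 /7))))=0.08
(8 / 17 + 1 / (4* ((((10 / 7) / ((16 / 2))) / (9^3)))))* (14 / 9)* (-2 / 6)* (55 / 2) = -6682907 / 459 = -14559.71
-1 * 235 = -235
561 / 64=8.77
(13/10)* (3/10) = 39/100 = 0.39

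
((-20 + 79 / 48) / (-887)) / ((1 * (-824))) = -881 / 35082624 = -0.00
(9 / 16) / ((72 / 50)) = 25 / 64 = 0.39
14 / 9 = 1.56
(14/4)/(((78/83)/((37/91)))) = 3071/2028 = 1.51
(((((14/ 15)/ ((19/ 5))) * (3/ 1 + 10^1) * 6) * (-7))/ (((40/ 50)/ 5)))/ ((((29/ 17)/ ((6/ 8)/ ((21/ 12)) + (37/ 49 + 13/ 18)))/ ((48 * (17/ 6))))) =-127354.65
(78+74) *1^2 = 152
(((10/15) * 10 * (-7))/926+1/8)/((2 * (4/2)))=829/44448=0.02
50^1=50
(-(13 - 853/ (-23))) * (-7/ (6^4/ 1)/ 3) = 56/ 621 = 0.09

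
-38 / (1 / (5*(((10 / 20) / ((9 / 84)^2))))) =-74480 / 9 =-8275.56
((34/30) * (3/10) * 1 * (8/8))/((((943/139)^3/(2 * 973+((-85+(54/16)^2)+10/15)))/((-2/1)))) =-16418958769921/4025096673600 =-4.08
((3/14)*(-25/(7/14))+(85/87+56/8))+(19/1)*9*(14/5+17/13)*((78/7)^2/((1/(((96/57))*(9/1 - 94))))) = -53225269781/4263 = -12485402.25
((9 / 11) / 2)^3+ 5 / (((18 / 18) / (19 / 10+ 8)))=49.57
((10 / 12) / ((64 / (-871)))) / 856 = -4355 / 328704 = -0.01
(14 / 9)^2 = 196 / 81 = 2.42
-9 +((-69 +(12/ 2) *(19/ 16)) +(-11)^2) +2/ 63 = 25279/ 504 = 50.16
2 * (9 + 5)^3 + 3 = 5491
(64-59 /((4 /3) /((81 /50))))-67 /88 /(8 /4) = -35489 /4400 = -8.07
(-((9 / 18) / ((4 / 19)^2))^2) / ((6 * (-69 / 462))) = 10034717 / 70656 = 142.02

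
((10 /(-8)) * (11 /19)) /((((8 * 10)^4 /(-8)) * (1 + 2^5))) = 1 /233472000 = 0.00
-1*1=-1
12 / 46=6 / 23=0.26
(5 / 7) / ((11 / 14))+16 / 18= 178 / 99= 1.80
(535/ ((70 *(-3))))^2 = 11449/ 1764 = 6.49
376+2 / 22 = 4137 / 11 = 376.09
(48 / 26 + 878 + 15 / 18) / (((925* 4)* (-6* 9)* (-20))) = 68693 / 311688000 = 0.00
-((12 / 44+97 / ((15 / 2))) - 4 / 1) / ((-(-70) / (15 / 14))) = -31 / 220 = -0.14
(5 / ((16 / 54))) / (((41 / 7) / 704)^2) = 409812480 / 1681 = 243790.89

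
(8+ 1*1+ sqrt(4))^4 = 14641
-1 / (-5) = 1 / 5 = 0.20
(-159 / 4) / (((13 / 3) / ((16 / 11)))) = -1908 / 143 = -13.34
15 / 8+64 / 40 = 139 / 40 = 3.48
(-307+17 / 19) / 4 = -76.53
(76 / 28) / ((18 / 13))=247 / 126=1.96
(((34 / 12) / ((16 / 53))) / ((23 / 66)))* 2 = 9911 / 184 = 53.86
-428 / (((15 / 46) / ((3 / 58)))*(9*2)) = -4922 / 1305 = -3.77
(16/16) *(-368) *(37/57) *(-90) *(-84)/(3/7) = -80062080/19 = -4213793.68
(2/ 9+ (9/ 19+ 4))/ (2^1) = 803/ 342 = 2.35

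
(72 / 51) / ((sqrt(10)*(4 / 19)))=57*sqrt(10) / 85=2.12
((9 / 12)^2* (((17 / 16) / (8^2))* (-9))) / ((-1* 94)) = 0.00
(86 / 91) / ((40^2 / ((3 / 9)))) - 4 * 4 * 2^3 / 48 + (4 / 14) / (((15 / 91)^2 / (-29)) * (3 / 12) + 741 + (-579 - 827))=-24804506159607 / 9300877986400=-2.67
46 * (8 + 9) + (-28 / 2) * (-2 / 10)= 3924 / 5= 784.80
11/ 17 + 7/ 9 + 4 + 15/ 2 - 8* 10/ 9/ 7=24965/ 2142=11.65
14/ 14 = 1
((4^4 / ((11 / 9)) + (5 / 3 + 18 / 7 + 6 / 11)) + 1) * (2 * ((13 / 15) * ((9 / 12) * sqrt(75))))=29380 * sqrt(3) / 21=2423.22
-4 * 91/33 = -364/33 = -11.03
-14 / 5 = -2.80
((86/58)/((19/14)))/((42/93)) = 1333/551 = 2.42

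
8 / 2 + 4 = 8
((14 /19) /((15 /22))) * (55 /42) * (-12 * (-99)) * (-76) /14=-63888 /7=-9126.86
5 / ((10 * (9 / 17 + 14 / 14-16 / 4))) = -17 / 84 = -0.20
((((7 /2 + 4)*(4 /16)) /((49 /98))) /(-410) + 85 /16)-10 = -3081 /656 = -4.70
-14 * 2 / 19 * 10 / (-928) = 35 / 2204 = 0.02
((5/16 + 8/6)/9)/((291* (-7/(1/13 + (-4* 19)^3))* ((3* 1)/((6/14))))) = 5.63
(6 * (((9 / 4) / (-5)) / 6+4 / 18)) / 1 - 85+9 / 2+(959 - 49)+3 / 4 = 12467 / 15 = 831.13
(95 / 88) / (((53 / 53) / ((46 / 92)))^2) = 95 / 352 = 0.27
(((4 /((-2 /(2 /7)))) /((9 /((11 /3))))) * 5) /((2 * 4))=-55 /378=-0.15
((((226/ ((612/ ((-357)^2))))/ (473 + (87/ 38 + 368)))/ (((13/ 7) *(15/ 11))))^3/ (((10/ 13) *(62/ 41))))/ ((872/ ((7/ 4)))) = 152559215099396735862617/ 8261572362466410000000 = 18.47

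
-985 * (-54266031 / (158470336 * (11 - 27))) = -53452040535 / 2535525376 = -21.08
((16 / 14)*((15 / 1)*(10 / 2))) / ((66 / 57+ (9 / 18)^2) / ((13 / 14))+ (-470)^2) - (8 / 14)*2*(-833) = 727211622136 / 763877443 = 952.00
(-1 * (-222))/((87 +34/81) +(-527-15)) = -17982/36821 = -0.49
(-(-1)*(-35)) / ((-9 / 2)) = 70 / 9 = 7.78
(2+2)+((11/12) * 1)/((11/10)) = 29/6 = 4.83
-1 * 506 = -506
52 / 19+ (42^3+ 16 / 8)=1407762 / 19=74092.74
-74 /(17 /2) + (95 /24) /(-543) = -1930351 /221544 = -8.71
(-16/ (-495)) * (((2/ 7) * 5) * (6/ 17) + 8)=1472/ 5355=0.27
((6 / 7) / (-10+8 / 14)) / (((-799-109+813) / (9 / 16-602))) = -0.58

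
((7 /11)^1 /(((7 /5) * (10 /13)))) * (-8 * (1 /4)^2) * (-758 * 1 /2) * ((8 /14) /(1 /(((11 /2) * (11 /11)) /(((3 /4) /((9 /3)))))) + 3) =537043 /308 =1743.65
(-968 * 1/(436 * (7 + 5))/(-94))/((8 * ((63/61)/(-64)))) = -14762/968247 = -0.02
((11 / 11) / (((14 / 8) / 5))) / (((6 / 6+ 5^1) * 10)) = 1 / 21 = 0.05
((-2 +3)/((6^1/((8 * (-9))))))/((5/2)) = -24/5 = -4.80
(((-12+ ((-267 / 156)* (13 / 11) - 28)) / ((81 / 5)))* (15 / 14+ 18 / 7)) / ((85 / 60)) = -9245 / 1386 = -6.67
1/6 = 0.17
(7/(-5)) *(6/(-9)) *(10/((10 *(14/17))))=17/15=1.13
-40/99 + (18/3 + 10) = 15.60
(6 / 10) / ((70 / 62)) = 93 / 175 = 0.53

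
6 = 6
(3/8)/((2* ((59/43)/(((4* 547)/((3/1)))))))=23521/236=99.67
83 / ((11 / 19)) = 1577 / 11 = 143.36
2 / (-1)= -2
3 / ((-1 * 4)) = -3 / 4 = -0.75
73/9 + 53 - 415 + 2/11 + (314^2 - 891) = 9637778/99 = 97351.29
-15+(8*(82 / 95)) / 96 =-8509 / 570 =-14.93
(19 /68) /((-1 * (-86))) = 19 /5848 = 0.00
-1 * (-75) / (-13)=-75 / 13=-5.77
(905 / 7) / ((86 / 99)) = 89595 / 602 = 148.83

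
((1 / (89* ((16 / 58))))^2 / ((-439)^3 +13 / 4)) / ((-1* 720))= 841 / 30880621175304960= 0.00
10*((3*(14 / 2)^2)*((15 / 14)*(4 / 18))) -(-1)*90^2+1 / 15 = 8450.07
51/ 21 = 2.43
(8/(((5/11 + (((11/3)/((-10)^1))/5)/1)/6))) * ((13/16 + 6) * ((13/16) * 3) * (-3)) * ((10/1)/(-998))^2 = -789091875/1252973032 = -0.63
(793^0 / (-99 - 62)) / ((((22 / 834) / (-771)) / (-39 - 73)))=-5144112 / 253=-20332.46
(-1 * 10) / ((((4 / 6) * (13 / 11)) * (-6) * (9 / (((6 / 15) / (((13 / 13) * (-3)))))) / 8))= -88 / 351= -0.25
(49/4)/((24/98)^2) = 117649/576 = 204.25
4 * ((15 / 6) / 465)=2 / 93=0.02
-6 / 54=-1 / 9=-0.11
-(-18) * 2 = 36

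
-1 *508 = -508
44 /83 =0.53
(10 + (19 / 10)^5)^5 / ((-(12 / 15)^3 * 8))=-507528790852743863493387615280499 / 40960000000000000000000000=-12390839.62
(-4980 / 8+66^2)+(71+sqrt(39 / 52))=sqrt(3) / 2+7609 / 2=3805.37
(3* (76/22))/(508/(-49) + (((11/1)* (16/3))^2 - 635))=50274/13565387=0.00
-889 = -889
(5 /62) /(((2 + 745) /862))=2155 /23157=0.09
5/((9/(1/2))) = 5/18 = 0.28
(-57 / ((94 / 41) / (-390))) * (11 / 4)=5012865 / 188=26664.18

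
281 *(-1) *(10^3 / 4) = -70250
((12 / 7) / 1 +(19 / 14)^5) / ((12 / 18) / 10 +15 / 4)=50971245 / 30790424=1.66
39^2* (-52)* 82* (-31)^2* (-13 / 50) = 40511950596 / 25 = 1620478023.84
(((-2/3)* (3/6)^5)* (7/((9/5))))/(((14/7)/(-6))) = 35/144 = 0.24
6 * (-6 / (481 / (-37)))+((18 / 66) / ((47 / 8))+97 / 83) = 2222629 / 557843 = 3.98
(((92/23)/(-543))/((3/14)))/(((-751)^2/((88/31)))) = -0.00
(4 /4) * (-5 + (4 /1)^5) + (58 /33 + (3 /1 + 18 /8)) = 135433 /132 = 1026.01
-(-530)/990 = 53/99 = 0.54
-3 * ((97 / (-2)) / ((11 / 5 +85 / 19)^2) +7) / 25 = -14255877 / 20097800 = -0.71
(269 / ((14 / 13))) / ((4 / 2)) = 3497 / 28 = 124.89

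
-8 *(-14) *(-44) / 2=-2464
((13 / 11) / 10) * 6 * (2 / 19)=78 / 1045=0.07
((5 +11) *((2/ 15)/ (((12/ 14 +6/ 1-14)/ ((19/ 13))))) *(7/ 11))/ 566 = -7448/ 15175875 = -0.00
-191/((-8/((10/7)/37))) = 955/1036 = 0.92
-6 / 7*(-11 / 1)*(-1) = -66 / 7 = -9.43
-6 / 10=-3 / 5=-0.60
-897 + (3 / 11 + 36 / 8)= -892.23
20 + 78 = 98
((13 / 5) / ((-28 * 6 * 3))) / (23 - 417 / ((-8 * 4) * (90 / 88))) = -13 / 90069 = -0.00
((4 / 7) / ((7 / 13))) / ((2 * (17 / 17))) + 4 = 222 / 49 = 4.53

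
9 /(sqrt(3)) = 3 * sqrt(3) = 5.20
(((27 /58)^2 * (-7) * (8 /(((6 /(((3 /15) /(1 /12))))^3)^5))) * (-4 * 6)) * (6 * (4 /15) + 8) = 385263599616 /128326416015625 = 0.00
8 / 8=1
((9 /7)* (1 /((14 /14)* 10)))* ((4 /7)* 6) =0.44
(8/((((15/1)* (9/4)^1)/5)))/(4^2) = 2/27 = 0.07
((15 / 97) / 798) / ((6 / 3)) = 5 / 51604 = 0.00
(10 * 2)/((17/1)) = 20/17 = 1.18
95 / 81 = 1.17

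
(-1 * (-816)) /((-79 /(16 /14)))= -6528 /553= -11.80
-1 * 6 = -6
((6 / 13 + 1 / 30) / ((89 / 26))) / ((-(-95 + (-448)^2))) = -193 / 267813015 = -0.00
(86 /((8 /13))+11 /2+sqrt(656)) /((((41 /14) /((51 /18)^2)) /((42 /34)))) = 1666 * sqrt(41) /123+483973 /984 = 578.57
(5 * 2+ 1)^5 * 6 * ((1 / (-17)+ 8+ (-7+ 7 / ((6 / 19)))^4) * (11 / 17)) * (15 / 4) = 10327751512713085 / 83232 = 124083904180.04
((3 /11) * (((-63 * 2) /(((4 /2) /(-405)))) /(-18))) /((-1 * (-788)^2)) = 8505 /13660768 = 0.00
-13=-13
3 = 3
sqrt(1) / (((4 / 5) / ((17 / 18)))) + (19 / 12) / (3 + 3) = 13 / 9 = 1.44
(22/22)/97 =0.01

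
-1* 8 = -8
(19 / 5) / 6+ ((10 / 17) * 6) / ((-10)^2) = 341 / 510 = 0.67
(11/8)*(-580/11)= -145/2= -72.50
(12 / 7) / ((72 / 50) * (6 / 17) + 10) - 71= -1107251 / 15631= -70.84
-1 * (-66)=66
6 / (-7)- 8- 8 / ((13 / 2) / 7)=-1590 / 91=-17.47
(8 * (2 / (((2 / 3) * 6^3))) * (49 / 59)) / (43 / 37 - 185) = -0.00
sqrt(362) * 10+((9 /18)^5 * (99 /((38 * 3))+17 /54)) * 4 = 607 /4104+10 * sqrt(362) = 190.41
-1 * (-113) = 113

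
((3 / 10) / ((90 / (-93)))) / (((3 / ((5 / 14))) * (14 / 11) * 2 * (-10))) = 341 / 235200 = 0.00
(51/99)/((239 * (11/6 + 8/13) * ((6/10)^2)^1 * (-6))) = -5525/13557753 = -0.00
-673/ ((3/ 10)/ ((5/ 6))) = -16825/ 9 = -1869.44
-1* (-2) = 2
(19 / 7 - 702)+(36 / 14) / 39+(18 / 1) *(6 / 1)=-53801 / 91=-591.22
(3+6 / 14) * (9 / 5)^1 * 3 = 648 / 35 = 18.51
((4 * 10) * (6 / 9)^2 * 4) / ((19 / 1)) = 640 / 171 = 3.74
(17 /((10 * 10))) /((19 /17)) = 289 /1900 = 0.15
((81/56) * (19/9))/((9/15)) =285/56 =5.09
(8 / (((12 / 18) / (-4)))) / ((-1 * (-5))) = -48 / 5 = -9.60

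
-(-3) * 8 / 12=2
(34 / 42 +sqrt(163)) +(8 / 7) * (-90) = -2143 / 21 +sqrt(163) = -89.28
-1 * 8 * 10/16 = -5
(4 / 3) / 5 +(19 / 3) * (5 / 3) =487 / 45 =10.82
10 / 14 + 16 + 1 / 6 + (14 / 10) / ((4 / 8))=4133 / 210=19.68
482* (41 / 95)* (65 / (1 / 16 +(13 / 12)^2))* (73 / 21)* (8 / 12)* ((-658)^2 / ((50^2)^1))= 4639923774304 / 1056875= 4390229.47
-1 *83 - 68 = -151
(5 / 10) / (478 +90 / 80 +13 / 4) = 4 / 3859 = 0.00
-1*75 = -75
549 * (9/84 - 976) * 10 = -75007125/14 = -5357651.79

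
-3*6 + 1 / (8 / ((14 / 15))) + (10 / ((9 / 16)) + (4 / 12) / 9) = -37 / 540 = -0.07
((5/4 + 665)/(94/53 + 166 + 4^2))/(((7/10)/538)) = 37994905/13636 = 2786.37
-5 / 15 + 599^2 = 1076402 / 3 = 358800.67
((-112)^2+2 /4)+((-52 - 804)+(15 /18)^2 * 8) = 210493 /18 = 11694.06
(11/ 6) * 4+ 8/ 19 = 7.75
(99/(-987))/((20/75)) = -495/1316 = -0.38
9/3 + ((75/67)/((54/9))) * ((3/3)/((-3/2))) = 578/201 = 2.88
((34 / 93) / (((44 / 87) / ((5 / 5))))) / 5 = 493 / 3410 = 0.14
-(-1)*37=37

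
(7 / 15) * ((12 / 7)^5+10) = 416902 / 36015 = 11.58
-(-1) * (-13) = -13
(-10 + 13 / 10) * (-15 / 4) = 261 / 8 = 32.62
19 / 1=19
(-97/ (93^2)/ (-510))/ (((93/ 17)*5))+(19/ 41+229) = 229.46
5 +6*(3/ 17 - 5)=-407/ 17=-23.94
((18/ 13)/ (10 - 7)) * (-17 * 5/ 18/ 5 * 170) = -2890/ 39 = -74.10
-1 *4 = -4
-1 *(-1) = 1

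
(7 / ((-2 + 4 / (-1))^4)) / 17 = 7 / 22032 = 0.00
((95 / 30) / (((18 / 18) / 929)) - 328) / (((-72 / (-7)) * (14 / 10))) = 78415 / 432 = 181.52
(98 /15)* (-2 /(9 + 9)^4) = -49 /393660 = -0.00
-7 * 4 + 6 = -22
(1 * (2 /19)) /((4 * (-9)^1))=-1 /342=-0.00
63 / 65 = 0.97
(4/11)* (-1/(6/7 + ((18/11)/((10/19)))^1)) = -140/1527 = -0.09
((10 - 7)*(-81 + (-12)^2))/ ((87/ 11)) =693/ 29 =23.90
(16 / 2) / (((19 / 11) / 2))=176 / 19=9.26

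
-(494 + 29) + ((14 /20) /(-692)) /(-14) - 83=-606.00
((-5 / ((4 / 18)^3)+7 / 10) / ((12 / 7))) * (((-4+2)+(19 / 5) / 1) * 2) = -382137 / 400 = -955.34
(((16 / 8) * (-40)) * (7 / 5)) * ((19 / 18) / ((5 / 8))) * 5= -8512 / 9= -945.78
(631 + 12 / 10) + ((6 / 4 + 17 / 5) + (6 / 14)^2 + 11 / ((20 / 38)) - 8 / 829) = 26735687 / 40621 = 658.17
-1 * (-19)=19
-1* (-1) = 1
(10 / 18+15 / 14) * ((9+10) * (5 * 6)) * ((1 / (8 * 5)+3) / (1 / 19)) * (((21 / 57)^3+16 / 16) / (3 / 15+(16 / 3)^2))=1339842075 / 685748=1953.84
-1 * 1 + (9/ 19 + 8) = 142/ 19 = 7.47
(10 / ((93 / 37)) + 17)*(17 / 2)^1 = 33167 / 186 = 178.32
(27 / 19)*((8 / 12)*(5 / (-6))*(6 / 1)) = -90 / 19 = -4.74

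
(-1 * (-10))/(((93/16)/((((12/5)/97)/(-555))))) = -128/1668885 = -0.00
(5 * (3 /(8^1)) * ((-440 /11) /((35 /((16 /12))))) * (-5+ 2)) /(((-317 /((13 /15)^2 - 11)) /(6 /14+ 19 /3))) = 1309808 /698985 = 1.87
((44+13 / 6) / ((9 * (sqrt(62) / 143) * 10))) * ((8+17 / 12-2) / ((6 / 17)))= 59931443 * sqrt(62) / 2410560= 195.76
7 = 7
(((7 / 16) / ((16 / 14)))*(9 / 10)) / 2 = 441 / 2560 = 0.17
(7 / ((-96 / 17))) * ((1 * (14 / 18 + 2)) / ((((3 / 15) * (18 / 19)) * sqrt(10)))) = -56525 * sqrt(10) / 31104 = -5.75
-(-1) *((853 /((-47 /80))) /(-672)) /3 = 4265 /5922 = 0.72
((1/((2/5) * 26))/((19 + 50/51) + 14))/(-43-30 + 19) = -85/1622088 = -0.00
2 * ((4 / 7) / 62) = 4 / 217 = 0.02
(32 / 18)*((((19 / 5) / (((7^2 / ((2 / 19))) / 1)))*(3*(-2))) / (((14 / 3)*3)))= -32 / 5145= -0.01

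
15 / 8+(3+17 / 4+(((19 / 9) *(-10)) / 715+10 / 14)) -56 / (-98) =748193 / 72072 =10.38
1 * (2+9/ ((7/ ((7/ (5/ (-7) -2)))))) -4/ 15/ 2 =-413/ 285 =-1.45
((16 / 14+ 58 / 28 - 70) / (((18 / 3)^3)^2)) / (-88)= 85 / 5225472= 0.00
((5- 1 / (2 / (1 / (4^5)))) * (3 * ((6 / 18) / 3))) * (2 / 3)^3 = 3413 / 6912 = 0.49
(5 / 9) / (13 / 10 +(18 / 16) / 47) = 9400 / 22401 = 0.42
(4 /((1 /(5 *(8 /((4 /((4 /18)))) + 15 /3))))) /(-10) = -98 /9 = -10.89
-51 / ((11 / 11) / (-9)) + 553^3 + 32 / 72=1522015528 / 9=169112836.44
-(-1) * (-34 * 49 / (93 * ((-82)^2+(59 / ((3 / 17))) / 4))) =-6664 / 2532421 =-0.00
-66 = -66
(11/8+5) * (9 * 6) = 1377/4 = 344.25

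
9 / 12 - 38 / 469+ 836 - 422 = 777919 / 1876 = 414.67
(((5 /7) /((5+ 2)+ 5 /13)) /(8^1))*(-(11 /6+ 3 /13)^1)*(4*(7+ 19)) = -1495 /576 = -2.60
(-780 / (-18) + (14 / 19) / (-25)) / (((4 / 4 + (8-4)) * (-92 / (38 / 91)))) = -30854 / 784875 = -0.04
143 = 143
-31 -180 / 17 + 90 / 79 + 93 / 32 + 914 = 37666627 / 42976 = 876.46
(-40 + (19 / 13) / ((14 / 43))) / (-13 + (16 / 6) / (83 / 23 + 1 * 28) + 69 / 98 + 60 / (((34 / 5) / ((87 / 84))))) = 1677400557 / 145151708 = 11.56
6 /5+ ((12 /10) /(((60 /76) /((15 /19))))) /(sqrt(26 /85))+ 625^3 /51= 3 * sqrt(2210) /65+ 1220703431 /255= 4787074.45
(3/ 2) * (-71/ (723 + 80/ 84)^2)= -93933/ 462262418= -0.00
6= 6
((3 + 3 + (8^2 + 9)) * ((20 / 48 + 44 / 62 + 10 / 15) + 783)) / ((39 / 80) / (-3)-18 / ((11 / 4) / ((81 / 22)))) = -2555.42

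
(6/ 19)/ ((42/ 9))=9/ 133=0.07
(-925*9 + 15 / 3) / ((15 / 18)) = -9984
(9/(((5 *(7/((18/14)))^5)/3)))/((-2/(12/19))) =-9565938/26835148655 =-0.00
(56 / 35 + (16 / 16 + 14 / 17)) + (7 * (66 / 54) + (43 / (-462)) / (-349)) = 492539309 / 41115690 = 11.98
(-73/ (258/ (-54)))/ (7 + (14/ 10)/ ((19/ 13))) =6935/ 3612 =1.92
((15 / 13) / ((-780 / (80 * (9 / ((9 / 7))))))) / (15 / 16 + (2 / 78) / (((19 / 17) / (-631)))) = 0.06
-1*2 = -2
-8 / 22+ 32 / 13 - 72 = -9996 / 143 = -69.90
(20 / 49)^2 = 0.17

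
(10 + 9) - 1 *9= 10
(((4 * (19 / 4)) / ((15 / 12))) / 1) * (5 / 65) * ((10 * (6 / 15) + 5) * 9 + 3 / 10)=95.06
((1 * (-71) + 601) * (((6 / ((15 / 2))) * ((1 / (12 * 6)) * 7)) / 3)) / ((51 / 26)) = 7.01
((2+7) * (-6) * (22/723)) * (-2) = 792/241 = 3.29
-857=-857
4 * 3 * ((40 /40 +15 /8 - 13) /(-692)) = 243 /1384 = 0.18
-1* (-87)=87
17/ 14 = 1.21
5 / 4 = 1.25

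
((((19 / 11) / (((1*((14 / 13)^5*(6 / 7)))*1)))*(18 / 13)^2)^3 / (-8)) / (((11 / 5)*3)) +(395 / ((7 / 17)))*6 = 38218115554475347708725 / 6640444568693669888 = 5755.35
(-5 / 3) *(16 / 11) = -80 / 33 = -2.42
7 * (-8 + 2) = -42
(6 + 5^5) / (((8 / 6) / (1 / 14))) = 9393 / 56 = 167.73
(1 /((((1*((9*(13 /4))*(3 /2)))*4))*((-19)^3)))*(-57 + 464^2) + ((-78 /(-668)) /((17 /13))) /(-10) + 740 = 101131124006897 /136698361020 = 739.81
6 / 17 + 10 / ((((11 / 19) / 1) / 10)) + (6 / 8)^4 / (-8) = 66270421 / 382976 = 173.04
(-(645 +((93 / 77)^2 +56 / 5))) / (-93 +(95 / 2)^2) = -77985176 / 256518185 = -0.30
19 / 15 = 1.27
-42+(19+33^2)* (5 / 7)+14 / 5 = 26328 / 35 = 752.23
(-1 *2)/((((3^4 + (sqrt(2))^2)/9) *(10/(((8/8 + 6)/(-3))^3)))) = 343/1245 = 0.28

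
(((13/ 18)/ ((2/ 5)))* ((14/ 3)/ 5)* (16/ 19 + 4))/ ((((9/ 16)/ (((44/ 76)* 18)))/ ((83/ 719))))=122298176/ 7008093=17.45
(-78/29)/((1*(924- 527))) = -78/11513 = -0.01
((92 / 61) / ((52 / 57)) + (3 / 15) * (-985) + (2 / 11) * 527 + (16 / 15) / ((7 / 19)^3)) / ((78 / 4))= -7019060696 / 1750313565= -4.01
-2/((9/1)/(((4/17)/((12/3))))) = -2/153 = -0.01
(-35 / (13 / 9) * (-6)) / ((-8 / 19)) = -17955 / 52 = -345.29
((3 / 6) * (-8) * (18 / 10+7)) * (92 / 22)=-736 / 5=-147.20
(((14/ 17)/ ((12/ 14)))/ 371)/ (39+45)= 1/ 32436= 0.00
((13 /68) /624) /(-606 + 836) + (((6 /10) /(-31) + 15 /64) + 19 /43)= 657348187 /1000709760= 0.66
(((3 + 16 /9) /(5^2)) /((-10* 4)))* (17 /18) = -731 /162000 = -0.00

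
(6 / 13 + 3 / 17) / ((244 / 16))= 564 / 13481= 0.04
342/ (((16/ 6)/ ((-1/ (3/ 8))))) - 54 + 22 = -374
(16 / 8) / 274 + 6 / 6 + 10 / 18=1927 / 1233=1.56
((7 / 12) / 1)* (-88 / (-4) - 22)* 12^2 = 0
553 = 553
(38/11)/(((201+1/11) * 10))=19/11060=0.00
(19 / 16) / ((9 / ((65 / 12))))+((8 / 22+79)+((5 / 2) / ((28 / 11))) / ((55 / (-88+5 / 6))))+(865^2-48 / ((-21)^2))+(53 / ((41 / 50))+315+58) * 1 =748741.05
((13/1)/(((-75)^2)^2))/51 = 13/1613671875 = 0.00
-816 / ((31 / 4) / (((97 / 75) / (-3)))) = 105536 / 2325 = 45.39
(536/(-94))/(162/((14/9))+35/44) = -82544/1519087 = -0.05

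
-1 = -1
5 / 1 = 5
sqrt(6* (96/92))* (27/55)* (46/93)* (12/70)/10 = 648* sqrt(23)/298375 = 0.01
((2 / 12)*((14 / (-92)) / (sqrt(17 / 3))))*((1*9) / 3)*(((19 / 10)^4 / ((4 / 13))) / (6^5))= -11859211*sqrt(51) / 486466560000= -0.00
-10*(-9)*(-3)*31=-8370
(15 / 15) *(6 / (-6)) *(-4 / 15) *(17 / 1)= 68 / 15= 4.53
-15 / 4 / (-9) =5 / 12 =0.42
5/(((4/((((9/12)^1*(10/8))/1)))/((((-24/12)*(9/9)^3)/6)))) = -25/64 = -0.39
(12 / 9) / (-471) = -4 / 1413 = -0.00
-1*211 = -211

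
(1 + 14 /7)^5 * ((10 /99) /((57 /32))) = 13.78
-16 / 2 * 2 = -16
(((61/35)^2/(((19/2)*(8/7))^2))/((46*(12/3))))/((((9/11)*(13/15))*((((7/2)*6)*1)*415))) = 40931/1806121699200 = 0.00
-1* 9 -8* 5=-49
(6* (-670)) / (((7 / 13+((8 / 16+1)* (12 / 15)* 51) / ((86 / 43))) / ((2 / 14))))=-65325 / 3542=-18.44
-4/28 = -1/7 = -0.14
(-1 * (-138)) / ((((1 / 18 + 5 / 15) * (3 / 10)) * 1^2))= 8280 / 7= 1182.86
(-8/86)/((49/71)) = -284/2107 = -0.13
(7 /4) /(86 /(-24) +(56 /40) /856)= -22470 /45989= -0.49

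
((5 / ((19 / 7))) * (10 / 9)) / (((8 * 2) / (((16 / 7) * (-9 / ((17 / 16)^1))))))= -800 / 323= -2.48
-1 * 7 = -7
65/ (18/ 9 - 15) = -5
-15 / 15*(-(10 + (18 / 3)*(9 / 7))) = 124 / 7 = 17.71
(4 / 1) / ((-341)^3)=-4 / 39651821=-0.00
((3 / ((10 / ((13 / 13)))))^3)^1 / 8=27 / 8000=0.00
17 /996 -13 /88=-2863 /21912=-0.13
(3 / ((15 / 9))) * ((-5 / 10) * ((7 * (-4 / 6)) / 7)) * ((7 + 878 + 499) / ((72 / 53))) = 9169 / 15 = 611.27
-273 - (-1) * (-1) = -274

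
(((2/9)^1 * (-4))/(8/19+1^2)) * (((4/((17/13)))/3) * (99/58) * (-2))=86944/39933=2.18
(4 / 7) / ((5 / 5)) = 0.57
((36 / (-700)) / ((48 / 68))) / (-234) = 17 / 54600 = 0.00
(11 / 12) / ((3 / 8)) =22 / 9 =2.44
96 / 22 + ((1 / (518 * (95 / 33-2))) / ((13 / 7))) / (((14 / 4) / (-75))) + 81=91659552 / 1074073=85.34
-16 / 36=-4 / 9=-0.44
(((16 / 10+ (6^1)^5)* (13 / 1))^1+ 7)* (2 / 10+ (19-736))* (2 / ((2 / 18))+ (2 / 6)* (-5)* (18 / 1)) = 21743941632 / 25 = 869757665.28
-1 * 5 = -5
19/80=0.24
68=68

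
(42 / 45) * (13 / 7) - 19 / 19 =11 / 15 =0.73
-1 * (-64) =64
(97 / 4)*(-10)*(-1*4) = 970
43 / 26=1.65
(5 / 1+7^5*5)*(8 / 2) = 336160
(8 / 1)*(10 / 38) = 40 / 19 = 2.11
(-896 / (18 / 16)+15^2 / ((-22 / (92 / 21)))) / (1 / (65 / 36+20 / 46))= -77245645 / 40986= -1884.68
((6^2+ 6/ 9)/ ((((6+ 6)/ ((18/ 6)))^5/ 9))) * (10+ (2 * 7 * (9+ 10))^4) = 413028952545/ 256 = 1613394345.88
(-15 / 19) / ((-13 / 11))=165 / 247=0.67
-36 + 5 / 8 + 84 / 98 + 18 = -16.52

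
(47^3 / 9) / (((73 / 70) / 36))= 29070440 / 73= 398225.21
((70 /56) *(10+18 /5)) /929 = 0.02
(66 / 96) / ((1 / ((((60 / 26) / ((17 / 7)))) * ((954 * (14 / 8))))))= 3856545 / 3536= 1090.65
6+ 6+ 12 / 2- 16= 2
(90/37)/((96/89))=1335/592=2.26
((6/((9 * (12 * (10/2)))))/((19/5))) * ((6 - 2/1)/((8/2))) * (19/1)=1/18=0.06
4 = 4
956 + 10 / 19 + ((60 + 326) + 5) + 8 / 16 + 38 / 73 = 3740869 / 2774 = 1348.55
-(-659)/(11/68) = 44812/11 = 4073.82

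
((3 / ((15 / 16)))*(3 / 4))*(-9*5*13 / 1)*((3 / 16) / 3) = -351 / 4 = -87.75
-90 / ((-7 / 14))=180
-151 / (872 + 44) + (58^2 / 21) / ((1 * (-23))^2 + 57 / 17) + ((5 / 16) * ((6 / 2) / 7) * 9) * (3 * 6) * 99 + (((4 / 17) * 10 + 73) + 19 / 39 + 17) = 12316418580299 / 5496137400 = 2240.92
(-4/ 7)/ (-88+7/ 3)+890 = 1601122/ 1799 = 890.01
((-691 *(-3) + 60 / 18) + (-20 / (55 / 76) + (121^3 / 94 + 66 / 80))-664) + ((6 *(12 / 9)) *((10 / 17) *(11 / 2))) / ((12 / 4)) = 21347295931 / 1054680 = 20240.54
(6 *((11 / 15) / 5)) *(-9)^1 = -198 / 25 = -7.92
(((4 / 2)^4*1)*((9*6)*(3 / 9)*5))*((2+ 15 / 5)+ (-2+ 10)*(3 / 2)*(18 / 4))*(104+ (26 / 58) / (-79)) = 20241804960 / 2291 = 8835357.90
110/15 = 22/3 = 7.33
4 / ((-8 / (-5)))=5 / 2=2.50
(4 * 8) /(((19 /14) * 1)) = 448 /19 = 23.58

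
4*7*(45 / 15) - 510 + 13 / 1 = -413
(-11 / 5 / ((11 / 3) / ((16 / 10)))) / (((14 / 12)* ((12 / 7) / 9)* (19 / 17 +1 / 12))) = -22032 / 6125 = -3.60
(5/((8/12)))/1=15/2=7.50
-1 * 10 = -10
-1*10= -10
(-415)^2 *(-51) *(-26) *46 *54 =567271949400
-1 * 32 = -32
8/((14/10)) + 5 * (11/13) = 905/91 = 9.95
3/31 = 0.10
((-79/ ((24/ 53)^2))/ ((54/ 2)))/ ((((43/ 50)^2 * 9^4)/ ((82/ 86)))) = -5686469375/ 2028157420176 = -0.00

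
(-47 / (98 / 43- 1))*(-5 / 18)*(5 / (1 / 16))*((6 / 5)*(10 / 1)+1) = 1050920 / 99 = 10615.35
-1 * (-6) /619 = 6 /619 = 0.01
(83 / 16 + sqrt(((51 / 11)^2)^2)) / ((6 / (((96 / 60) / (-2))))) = -51659 / 14520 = -3.56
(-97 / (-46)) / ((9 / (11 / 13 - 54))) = -12.45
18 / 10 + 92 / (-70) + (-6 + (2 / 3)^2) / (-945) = 4181 / 8505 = 0.49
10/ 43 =0.23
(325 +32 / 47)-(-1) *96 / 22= 170633 / 517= 330.04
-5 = -5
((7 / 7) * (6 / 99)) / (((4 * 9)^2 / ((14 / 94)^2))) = 49 / 47237256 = 0.00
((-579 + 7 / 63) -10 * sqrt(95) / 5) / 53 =-11.29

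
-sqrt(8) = -2* sqrt(2) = -2.83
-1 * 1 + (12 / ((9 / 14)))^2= 3127 / 9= 347.44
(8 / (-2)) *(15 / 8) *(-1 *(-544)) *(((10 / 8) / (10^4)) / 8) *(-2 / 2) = 51 / 800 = 0.06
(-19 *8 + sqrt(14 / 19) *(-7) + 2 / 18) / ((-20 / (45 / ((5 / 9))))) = 567 *sqrt(266) / 380 + 12303 / 20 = 639.49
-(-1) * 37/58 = 37/58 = 0.64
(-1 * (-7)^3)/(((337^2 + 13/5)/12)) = 3430/94643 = 0.04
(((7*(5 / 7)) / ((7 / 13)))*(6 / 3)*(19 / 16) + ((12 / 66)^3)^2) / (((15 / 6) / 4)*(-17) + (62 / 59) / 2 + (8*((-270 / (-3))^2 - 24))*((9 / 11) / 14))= 129085003721 / 22041493489983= 0.01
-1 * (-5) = 5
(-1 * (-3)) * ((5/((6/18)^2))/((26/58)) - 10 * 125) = -44835/13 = -3448.85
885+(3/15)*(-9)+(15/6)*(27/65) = 114951/130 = 884.24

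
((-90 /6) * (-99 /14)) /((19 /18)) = 13365 /133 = 100.49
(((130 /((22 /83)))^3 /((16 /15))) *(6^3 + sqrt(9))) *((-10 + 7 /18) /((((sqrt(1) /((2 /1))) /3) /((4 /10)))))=-5949282133699125 /10648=-558722965223.43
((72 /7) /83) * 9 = 648 /581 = 1.12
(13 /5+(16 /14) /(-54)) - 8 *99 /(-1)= 750877 /945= 794.58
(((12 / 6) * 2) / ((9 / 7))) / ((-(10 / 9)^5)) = -45927 / 25000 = -1.84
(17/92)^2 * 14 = 2023/4232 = 0.48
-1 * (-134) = 134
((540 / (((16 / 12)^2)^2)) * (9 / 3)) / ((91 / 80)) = 164025 / 364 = 450.62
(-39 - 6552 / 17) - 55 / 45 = -425.63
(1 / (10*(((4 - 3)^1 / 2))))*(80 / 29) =16 / 29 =0.55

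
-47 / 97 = -0.48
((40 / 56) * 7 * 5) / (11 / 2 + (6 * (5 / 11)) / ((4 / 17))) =275 / 188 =1.46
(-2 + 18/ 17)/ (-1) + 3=3.94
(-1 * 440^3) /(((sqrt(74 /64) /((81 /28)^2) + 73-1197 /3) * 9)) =60857153280 * sqrt(74) /45748326103 + 1328229726024960 /45748326103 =29044.85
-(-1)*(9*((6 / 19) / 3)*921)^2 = 274830084 / 361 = 761302.17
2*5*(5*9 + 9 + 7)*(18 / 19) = 577.89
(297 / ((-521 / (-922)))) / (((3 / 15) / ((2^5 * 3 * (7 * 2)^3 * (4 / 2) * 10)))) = 7213444761600 / 521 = 13845383419.58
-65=-65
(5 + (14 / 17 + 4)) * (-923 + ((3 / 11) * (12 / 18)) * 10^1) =-9049.26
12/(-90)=-2/15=-0.13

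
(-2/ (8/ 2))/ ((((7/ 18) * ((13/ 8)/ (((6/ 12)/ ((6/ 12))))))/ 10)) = -720/ 91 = -7.91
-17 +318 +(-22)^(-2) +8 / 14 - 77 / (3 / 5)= 1760813 / 10164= 173.24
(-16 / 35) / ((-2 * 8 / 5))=1 / 7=0.14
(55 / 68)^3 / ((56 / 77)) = 1830125 / 2515456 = 0.73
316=316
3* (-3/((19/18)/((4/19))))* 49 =-31752/361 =-87.96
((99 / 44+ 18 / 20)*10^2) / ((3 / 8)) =840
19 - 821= -802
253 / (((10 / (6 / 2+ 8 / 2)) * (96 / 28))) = 12397 / 240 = 51.65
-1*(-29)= 29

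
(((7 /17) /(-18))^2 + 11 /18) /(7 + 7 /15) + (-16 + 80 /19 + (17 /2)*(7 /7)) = -213043255 /66419136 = -3.21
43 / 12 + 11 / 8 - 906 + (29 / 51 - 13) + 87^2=2715455 / 408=6655.53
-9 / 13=-0.69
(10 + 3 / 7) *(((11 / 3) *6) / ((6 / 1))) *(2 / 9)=1606 / 189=8.50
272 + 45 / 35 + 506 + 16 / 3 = 16477 / 21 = 784.62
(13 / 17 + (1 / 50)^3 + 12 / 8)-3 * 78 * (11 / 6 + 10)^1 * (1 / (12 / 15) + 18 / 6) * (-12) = 300095187517 / 2125000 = 141221.26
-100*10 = -1000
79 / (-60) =-79 / 60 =-1.32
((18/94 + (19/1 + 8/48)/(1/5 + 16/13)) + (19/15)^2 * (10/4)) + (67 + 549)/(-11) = -2517784/65565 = -38.40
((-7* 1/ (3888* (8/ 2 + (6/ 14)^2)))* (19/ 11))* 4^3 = -26068/ 547965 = -0.05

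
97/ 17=5.71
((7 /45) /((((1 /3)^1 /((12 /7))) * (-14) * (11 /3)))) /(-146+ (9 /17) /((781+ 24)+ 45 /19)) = 312936 /2931675593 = 0.00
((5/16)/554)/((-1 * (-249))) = 5/2207136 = 0.00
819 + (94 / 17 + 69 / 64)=898261 / 1088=825.61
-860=-860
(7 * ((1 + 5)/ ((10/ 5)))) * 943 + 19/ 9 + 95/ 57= 178261/ 9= 19806.78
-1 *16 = -16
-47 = -47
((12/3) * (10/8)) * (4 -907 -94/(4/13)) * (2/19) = -12085/19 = -636.05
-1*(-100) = 100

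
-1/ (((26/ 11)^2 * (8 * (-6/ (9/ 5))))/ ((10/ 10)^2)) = 363/ 54080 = 0.01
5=5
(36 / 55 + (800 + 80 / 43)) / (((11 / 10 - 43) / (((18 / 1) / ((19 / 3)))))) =-10788336 / 198187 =-54.44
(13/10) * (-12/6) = -13/5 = -2.60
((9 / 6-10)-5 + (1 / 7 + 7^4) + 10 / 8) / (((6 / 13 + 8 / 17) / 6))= 44347407 / 2884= 15377.05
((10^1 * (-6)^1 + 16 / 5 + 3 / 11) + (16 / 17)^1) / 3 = -51973 / 2805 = -18.53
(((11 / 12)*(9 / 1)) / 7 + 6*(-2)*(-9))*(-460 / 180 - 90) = -121261 / 12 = -10105.08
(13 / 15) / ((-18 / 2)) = -13 / 135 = -0.10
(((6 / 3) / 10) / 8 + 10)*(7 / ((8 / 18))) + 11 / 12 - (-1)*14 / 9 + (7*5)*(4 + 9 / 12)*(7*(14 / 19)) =1465727 / 1440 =1017.87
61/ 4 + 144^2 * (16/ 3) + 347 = 443817/ 4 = 110954.25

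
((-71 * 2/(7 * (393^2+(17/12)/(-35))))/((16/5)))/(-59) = 5325/7654490434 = 0.00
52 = 52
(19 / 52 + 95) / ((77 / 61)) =302499 / 4004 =75.55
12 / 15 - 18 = -86 / 5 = -17.20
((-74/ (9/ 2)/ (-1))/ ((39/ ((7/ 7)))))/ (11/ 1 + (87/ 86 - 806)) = -12728/ 23967333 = -0.00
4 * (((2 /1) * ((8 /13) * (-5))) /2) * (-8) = 98.46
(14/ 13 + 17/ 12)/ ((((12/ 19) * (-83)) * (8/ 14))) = -51737/ 621504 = -0.08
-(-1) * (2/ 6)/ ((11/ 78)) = 26/ 11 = 2.36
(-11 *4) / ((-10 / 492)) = 10824 / 5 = 2164.80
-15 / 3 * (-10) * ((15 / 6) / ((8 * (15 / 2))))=25 / 12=2.08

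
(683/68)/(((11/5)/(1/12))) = 3415/8976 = 0.38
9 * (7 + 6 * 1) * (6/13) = 54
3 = 3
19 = 19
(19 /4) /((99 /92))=437 /99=4.41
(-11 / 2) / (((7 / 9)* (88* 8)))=-0.01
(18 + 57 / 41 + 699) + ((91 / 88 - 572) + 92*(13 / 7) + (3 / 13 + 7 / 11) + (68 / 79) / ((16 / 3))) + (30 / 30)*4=8385986405 / 25937912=323.31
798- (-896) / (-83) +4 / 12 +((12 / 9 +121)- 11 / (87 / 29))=75215 / 83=906.20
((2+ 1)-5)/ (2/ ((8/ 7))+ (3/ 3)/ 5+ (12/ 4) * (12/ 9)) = -40/ 119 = -0.34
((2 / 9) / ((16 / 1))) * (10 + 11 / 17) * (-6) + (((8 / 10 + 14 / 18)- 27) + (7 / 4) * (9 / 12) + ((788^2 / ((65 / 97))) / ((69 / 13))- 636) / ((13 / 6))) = 293727993671 / 3659760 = 80258.81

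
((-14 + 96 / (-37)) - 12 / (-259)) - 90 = -27596 / 259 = -106.55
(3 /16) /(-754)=-3 /12064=-0.00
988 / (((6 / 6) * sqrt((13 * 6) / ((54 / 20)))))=114 * sqrt(65) / 5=183.82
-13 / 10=-1.30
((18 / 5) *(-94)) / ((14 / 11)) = -9306 / 35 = -265.89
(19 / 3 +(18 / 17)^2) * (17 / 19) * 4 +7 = 32635 / 969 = 33.68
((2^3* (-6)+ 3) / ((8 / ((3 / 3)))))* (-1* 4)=45 / 2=22.50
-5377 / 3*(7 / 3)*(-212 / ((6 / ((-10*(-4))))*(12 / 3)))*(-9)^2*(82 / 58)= 4907372820 / 29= 169219752.41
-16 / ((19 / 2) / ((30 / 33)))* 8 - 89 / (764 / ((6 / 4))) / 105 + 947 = 10447994639 / 11177320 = 934.75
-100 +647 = 547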